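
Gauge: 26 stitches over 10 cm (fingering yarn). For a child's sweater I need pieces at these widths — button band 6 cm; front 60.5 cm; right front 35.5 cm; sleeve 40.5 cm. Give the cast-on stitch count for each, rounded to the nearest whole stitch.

Rate = 26/10 = 2.6 sts per cm.
button band: 6 × 2.6 = 15.60 → 16.
front: 60.5 × 2.6 = 157.30 → 157.
right front: 35.5 × 2.6 = 92.30 → 92.
sleeve: 40.5 × 2.6 = 105.30 → 105.

button band 16; front 157; right front 92; sleeve 105.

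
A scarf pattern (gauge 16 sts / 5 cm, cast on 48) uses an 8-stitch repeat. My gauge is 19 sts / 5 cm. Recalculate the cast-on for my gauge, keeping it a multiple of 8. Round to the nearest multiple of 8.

56 stitches.

48 × 19 / 16 = 57.00.
Nearest multiple of 8: 56.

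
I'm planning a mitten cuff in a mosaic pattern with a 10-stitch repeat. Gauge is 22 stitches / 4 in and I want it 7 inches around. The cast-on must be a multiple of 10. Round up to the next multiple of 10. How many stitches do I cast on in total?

22 / 4 = 5.5 sts per inch.
7 × 5.5 = 38.50 sts.
Next multiple of 10: 40.

CO 40 sts.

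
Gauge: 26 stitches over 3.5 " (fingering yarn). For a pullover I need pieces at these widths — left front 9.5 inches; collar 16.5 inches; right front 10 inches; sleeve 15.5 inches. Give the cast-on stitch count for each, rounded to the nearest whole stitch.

left front 71; collar 123; right front 74; sleeve 115.

Rate = 26/3.5 = 7.429 sts per in.
left front: 9.5 × 7.429 = 70.57 → 71.
collar: 16.5 × 7.429 = 122.57 → 123.
right front: 10 × 7.429 = 74.29 → 74.
sleeve: 15.5 × 7.429 = 115.14 → 115.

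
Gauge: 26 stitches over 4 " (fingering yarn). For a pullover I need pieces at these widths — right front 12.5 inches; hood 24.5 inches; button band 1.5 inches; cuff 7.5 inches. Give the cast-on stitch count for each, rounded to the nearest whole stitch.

Rate = 26/4 = 6.5 sts per in.
right front: 12.5 × 6.5 = 81.25 → 81.
hood: 24.5 × 6.5 = 159.25 → 159.
button band: 1.5 × 6.5 = 9.75 → 10.
cuff: 7.5 × 6.5 = 48.75 → 49.

right front 81; hood 159; button band 10; cuff 49.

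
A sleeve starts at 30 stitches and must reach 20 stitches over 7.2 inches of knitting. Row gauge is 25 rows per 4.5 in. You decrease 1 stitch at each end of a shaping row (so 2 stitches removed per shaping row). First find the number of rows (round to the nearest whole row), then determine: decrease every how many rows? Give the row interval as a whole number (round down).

Decrease every 8th row.

Rows = 7.2 × 5.556 = 40.0 → 40 rows.
Stitches to remove: 10 → 5 shaping rows (at 2 st each).
40 / 5 = 8.00 → every 8 rows.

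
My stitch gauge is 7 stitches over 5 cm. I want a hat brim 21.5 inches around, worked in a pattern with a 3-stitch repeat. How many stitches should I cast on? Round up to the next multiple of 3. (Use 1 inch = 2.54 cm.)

78 stitches.

21.5 in = 21.5 × 2.54 = 54.61 cm.
7 / 5 = 1.4 sts/cm.
54.61 × 1.4 = 76.45 sts.
→ 78.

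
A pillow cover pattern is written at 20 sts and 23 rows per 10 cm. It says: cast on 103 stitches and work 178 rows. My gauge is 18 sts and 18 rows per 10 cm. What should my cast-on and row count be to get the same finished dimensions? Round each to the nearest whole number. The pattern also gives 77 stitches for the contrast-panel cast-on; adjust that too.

Stitches: 103 × 18/20 = 92.70 → 93.
Rows: 178 × 18/23 = 139.30 → 139.
contrast-panel cast-on: 77 × 18/20 = 69.30 → 69.

Cast on 93 stitches; work 139 rows; contrast-panel cast-on 69 stitches.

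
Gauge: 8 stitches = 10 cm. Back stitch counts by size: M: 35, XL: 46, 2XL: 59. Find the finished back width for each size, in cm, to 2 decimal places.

M 43.75 cm; XL 57.50 cm; 2XL 73.75 cm.

8/10 = 0.8 sts per cm.
M: 35 / 0.8 = 43.750 → 43.75 cm.
XL: 46 / 0.8 = 57.500 → 57.50 cm.
2XL: 59 / 0.8 = 73.750 → 73.75 cm.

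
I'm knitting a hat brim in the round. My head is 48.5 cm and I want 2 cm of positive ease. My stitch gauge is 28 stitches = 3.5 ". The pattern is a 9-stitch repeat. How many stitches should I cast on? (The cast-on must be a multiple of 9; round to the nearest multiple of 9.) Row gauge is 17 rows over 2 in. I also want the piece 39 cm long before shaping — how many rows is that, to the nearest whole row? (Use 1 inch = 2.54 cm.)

Finished = 48.5 + 2 = 50.5 cm.
50.5 cm × 1/2.54 = 19.88 inches.
28/3.5 = 8 sts per in; 19.88 × 8 = 159.06 sts.
Nearest multiple of 9 → 162.
39 cm = 15.35 inches; × 8.5 = 130.51 → 131 rows.

Cast on 162 stitches; work 131 rows.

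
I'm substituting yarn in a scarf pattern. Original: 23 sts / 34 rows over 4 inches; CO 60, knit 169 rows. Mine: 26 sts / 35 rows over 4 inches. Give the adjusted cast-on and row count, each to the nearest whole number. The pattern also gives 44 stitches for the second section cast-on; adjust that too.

Cast on 68 stitches; work 174 rows; second section cast-on 50 stitches.

Stitches: 60 × 26/23 = 67.83 → 68.
Rows: 169 × 35/34 = 173.97 → 174.
second section cast-on: 44 × 26/23 = 49.74 → 50.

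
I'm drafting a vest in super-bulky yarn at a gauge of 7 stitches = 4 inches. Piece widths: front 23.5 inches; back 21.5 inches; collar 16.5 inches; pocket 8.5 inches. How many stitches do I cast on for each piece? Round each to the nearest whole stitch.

front 41; back 38; collar 29; pocket 15.

Rate = 7/4 = 1.75 sts per in.
front: 23.5 × 1.75 = 41.12 → 41.
back: 21.5 × 1.75 = 37.62 → 38.
collar: 16.5 × 1.75 = 28.88 → 29.
pocket: 8.5 × 1.75 = 14.88 → 15.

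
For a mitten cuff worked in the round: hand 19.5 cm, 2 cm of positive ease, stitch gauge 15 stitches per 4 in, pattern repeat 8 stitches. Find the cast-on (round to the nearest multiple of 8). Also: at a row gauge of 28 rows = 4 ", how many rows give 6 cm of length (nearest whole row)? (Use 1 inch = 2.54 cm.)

Cast on 32 stitches; work 17 rows.

Finished = 19.5 + 2 = 21.5 cm.
21.5 cm × 1/2.54 = 8.46 inches.
15/4 = 3.75 sts per in; 8.46 × 3.75 = 31.74 sts.
Nearest multiple of 8 → 32.
6 cm = 2.36 inches; × 7 = 16.54 → 17 rows.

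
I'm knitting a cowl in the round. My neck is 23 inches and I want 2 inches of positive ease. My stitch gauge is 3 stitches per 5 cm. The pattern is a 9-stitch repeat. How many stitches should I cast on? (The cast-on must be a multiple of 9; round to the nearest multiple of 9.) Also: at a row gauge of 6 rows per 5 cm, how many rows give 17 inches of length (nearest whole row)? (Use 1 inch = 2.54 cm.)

Finished = 23 + 2 = 25 inches.
25 inches × 2.54 = 63.50 cm.
3/5 = 0.6 sts per cm; 63.50 × 0.6 = 38.10 sts.
Nearest multiple of 9 → 36.
17 inches = 43.18 cm; × 1.2 = 51.82 → 52 rows.

Cast on 36 stitches; work 52 rows.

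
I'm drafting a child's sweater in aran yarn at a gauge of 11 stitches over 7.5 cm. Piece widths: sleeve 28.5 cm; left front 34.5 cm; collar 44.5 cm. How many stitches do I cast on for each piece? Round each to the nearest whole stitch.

sleeve 42; left front 51; collar 65.

Rate = 11/7.5 = 1.467 sts per cm.
sleeve: 28.5 × 1.467 = 41.80 → 42.
left front: 34.5 × 1.467 = 50.60 → 51.
collar: 44.5 × 1.467 = 65.27 → 65.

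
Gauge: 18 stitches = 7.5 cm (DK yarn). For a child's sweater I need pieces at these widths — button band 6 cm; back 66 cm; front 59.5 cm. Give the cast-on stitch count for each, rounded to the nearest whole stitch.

Rate = 18/7.5 = 2.4 sts per cm.
button band: 6 × 2.4 = 14.40 → 14.
back: 66 × 2.4 = 158.40 → 158.
front: 59.5 × 2.4 = 142.80 → 143.

button band 14; back 158; front 143.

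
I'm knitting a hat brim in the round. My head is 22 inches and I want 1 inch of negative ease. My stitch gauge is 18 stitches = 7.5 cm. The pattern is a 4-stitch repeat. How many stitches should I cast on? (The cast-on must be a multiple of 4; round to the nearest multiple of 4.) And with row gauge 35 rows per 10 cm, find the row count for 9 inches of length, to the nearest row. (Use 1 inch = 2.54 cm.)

Finished = 22 − 1 = 21 inches.
21 inches × 2.54 = 53.34 cm.
18/7.5 = 2.4 sts per cm; 53.34 × 2.4 = 128.02 sts.
Nearest multiple of 4 → 128.
9 inches = 22.86 cm; × 3.5 = 80.01 → 80 rows.

Cast on 128 stitches; work 80 rows.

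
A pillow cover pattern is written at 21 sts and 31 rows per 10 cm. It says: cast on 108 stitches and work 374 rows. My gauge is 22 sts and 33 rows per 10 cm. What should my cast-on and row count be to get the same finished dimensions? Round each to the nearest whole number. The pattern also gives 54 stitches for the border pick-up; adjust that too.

Stitches: 108 × 22/21 = 113.14 → 113.
Rows: 374 × 33/31 = 398.13 → 398.
border pick-up: 54 × 22/21 = 56.57 → 57.

Cast on 113 stitches; work 398 rows; border pick-up 57 stitches.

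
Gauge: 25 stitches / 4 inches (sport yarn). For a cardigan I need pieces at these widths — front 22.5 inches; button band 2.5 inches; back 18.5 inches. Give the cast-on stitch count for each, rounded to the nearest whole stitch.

front 141; button band 16; back 116.

Rate = 25/4 = 6.25 sts per in.
front: 22.5 × 6.25 = 140.62 → 141.
button band: 2.5 × 6.25 = 15.62 → 16.
back: 18.5 × 6.25 = 115.62 → 116.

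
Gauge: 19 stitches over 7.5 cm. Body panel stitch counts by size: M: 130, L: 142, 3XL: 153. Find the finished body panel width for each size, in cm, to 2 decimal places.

19/7.5 = 2.533 sts per cm.
M: 130 / 2.533 = 51.316 → 51.32 cm.
L: 142 / 2.533 = 56.053 → 56.05 cm.
3XL: 153 / 2.533 = 60.395 → 60.39 cm.

M 51.32 cm; L 56.05 cm; 3XL 60.39 cm.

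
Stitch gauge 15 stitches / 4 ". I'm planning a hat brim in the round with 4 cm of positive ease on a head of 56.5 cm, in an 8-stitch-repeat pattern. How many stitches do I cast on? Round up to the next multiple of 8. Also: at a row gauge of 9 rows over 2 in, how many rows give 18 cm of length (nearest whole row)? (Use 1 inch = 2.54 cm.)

Finished = 56.5 + 4 = 60.5 cm.
60.5 cm × 1/2.54 = 23.82 inches.
15/4 = 3.75 sts per in; 23.82 × 3.75 = 89.32 sts.
Next multiple of 8 → 96.
18 cm = 7.09 inches; × 4.5 = 31.89 → 32 rows.

Cast on 96 stitches; work 32 rows.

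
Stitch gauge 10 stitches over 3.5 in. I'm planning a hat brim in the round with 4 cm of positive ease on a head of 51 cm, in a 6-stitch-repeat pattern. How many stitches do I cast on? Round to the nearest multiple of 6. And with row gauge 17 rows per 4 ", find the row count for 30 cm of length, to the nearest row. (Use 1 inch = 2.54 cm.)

Finished = 51 + 4 = 55 cm.
55 cm × 1/2.54 = 21.65 inches.
10/3.5 = 2.857 sts per in; 21.65 × 2.857 = 61.87 sts.
Nearest multiple of 6 → 60.
30 cm = 11.81 inches; × 4.25 = 50.20 → 50 rows.

Cast on 60 stitches; work 50 rows.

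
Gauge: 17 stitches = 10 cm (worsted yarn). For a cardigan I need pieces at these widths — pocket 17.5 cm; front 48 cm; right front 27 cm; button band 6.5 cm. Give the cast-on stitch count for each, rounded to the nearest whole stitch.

Rate = 17/10 = 1.7 sts per cm.
pocket: 17.5 × 1.7 = 29.75 → 30.
front: 48 × 1.7 = 81.60 → 82.
right front: 27 × 1.7 = 45.90 → 46.
button band: 6.5 × 1.7 = 11.05 → 11.

pocket 30; front 82; right front 46; button band 11.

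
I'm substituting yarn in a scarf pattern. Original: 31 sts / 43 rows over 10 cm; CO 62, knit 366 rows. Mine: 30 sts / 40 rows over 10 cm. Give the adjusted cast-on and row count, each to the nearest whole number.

Cast on 60 stitches; work 340 rows.

Stitches: 62 × 30/31 = 60.00 → 60.
Rows: 366 × 40/43 = 340.47 → 340.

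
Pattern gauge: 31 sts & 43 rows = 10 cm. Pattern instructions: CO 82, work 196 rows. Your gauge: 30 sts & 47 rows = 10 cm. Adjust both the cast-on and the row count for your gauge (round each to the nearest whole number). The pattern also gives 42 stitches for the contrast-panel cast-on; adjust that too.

Cast on 79 stitches; work 214 rows; contrast-panel cast-on 41 stitches.

Stitches: 82 × 30/31 = 79.35 → 79.
Rows: 196 × 47/43 = 214.23 → 214.
contrast-panel cast-on: 42 × 30/31 = 40.65 → 41.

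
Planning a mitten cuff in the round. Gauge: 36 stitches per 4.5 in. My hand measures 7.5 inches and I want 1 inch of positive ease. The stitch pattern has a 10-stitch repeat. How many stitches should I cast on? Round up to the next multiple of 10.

Cast on 70 stitches.

Finished = 7.5 + 1 = 8.5 inches.
36 / 4.5 = 8 sts/in.
8.5 × 8 = 68.00 sts.
Next multiple of 10: 70.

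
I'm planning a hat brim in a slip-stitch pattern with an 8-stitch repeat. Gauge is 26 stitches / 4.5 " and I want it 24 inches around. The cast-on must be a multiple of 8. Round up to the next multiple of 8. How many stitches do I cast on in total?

144 stitches.

26 / 4.5 = 5.778 sts per inch.
24 × 5.778 = 138.67 sts.
Next multiple of 8: 144.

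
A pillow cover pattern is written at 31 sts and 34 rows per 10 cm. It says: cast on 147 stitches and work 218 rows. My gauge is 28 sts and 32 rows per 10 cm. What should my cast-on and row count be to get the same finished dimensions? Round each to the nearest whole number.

Cast on 133 stitches; work 205 rows.

Stitches: 147 × 28/31 = 132.77 → 133.
Rows: 218 × 32/34 = 205.18 → 205.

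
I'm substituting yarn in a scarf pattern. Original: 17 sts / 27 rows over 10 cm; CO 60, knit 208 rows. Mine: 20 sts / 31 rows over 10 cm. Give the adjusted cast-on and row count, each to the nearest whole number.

Cast on 71 stitches; work 239 rows.

Stitches: 60 × 20/17 = 70.59 → 71.
Rows: 208 × 31/27 = 238.81 → 239.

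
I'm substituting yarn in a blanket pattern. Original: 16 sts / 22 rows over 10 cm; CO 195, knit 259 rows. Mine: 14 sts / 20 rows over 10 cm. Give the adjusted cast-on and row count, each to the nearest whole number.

Stitches: 195 × 14/16 = 170.62 → 171.
Rows: 259 × 20/22 = 235.45 → 235.

Cast on 171 stitches; work 235 rows.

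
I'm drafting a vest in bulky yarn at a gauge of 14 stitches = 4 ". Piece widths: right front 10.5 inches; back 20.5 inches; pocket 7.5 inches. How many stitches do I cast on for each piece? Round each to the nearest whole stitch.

right front 37; back 72; pocket 26.

Rate = 14/4 = 3.5 sts per in.
right front: 10.5 × 3.5 = 36.75 → 37.
back: 20.5 × 3.5 = 71.75 → 72.
pocket: 7.5 × 3.5 = 26.25 → 26.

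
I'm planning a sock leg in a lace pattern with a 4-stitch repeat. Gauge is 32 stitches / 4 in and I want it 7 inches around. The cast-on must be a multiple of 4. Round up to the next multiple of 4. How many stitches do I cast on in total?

Cast on 56 stitches.

32 / 4 = 8 sts per inch.
7 × 8 = 56.00 sts.
Next multiple of 4: 56.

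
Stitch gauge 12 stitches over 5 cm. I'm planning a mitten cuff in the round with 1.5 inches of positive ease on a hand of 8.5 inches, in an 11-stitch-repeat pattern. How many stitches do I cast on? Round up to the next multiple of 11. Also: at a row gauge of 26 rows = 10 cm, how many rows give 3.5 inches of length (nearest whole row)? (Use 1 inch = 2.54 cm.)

Cast on 66 stitches; work 23 rows.

Finished = 8.5 + 1.5 = 10 inches.
10 inches × 2.54 = 25.40 cm.
12/5 = 2.4 sts per cm; 25.40 × 2.4 = 60.96 sts.
Next multiple of 11 → 66.
3.5 inches = 8.89 cm; × 2.6 = 23.11 → 23 rows.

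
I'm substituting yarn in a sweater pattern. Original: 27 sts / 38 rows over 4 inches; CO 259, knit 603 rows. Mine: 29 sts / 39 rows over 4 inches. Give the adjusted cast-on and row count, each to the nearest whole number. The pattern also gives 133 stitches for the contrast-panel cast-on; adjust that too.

Cast on 278 stitches; work 619 rows; contrast-panel cast-on 143 stitches.

Stitches: 259 × 29/27 = 278.19 → 278.
Rows: 603 × 39/38 = 618.87 → 619.
contrast-panel cast-on: 133 × 29/27 = 142.85 → 143.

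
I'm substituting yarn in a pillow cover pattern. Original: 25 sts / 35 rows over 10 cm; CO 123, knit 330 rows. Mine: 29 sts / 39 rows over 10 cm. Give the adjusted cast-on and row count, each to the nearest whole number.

Cast on 143 stitches; work 368 rows.

Stitches: 123 × 29/25 = 142.68 → 143.
Rows: 330 × 39/35 = 367.71 → 368.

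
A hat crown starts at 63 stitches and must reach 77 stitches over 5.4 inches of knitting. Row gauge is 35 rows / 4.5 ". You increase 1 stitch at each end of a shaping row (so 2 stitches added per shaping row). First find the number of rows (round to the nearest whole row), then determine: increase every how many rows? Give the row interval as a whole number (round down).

Increase every 6th row.

Rows = 5.4 × 7.778 = 42.0 → 42 rows.
Stitches to add: 14 → 7 shaping rows (at 2 st each).
42 / 7 = 6.00 → every 6 rows.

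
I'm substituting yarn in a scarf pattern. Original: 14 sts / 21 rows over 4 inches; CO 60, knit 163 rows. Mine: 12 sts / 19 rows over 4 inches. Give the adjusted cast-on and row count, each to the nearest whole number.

Cast on 51 stitches; work 147 rows.

Stitches: 60 × 12/14 = 51.43 → 51.
Rows: 163 × 19/21 = 147.48 → 147.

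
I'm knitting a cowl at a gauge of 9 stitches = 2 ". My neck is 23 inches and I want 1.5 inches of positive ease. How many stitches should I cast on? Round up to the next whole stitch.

Cast on 111 stitches.

Finished = 23 + 1.5 = 24.5 in.
9 / 2 = 4.5 sts per inch.
24.50 × 4.5 = 110.25 sts.
→ 111 sts.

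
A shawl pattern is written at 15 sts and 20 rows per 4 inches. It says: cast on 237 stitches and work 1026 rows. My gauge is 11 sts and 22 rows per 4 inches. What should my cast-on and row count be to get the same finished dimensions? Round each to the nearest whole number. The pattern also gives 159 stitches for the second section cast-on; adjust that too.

Cast on 174 stitches; work 1129 rows; second section cast-on 117 stitches.

Stitches: 237 × 11/15 = 173.80 → 174.
Rows: 1026 × 22/20 = 1128.60 → 1129.
second section cast-on: 159 × 11/15 = 116.60 → 117.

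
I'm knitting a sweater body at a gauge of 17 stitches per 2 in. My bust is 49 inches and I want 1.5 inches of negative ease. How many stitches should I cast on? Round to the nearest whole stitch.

Cast on 404 stitches.

Finished = 49 − 1.5 = 47.5 in.
17 / 2 = 8.5 sts per inch.
47.50 × 8.5 = 403.75 sts.
→ 404 sts.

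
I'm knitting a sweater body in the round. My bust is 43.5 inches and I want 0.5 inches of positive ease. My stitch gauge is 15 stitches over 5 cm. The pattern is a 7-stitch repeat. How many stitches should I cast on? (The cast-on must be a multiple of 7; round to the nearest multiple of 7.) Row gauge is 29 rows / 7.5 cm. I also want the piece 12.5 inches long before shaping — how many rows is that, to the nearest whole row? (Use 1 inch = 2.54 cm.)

Cast on 336 stitches; work 123 rows.

Finished = 43.5 + 0.5 = 44 inches.
44 inches × 2.54 = 111.76 cm.
15/5 = 3 sts per cm; 111.76 × 3 = 335.28 sts.
Nearest multiple of 7 → 336.
12.5 inches = 31.75 cm; × 3.867 = 122.77 → 123 rows.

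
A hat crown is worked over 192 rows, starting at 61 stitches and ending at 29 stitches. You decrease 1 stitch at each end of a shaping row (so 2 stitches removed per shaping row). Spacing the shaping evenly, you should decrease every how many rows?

Stitches to remove: |29 − 61| = 32.
Shaping rows needed: 32 / 2 = 16.
192 rows / 16 = every 12 rows.

Decrease every 12th row.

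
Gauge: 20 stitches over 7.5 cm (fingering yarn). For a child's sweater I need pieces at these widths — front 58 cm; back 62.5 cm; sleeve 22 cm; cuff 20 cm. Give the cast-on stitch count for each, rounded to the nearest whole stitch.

front 155; back 167; sleeve 59; cuff 53.

Rate = 20/7.5 = 2.667 sts per cm.
front: 58 × 2.667 = 154.67 → 155.
back: 62.5 × 2.667 = 166.67 → 167.
sleeve: 22 × 2.667 = 58.67 → 59.
cuff: 20 × 2.667 = 53.33 → 53.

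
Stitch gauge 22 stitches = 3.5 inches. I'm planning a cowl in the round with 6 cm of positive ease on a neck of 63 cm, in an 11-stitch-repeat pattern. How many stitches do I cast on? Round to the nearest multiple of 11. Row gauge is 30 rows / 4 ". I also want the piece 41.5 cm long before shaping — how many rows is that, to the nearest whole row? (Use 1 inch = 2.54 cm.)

Cast on 176 stitches; work 123 rows.

Finished = 63 + 6 = 69 cm.
69 cm × 1/2.54 = 27.17 inches.
22/3.5 = 6.286 sts per in; 27.17 × 6.286 = 170.75 sts.
Nearest multiple of 11 → 176.
41.5 cm = 16.34 inches; × 7.5 = 122.54 → 123 rows.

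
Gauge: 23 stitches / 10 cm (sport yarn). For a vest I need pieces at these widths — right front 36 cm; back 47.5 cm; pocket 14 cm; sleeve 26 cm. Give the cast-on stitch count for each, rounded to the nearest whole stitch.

right front 83; back 109; pocket 32; sleeve 60.

Rate = 23/10 = 2.3 sts per cm.
right front: 36 × 2.3 = 82.80 → 83.
back: 47.5 × 2.3 = 109.25 → 109.
pocket: 14 × 2.3 = 32.20 → 32.
sleeve: 26 × 2.3 = 59.80 → 60.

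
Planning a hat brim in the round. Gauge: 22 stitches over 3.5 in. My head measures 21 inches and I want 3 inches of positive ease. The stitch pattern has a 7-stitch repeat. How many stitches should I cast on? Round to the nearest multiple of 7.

Finished = 21 + 3 = 24 inches.
22 / 3.5 = 6.286 sts/in.
24 × 6.286 = 150.86 sts.
Nearest multiple of 7: 154.

Cast on 154 stitches.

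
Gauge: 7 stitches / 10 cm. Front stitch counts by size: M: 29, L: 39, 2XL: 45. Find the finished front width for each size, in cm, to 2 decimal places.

7/10 = 0.7 sts per cm.
M: 29 / 0.7 = 41.429 → 41.43 cm.
L: 39 / 0.7 = 55.714 → 55.71 cm.
2XL: 45 / 0.7 = 64.286 → 64.29 cm.

M 41.43 cm; L 55.71 cm; 2XL 64.29 cm.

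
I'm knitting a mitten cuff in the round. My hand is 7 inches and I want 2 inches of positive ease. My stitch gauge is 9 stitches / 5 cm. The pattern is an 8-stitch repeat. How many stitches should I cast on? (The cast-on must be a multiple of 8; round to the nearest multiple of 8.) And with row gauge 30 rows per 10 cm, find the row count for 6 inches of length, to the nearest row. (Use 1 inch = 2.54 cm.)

Finished = 7 + 2 = 9 inches.
9 inches × 2.54 = 22.86 cm.
9/5 = 1.8 sts per cm; 22.86 × 1.8 = 41.15 sts.
Nearest multiple of 8 → 40.
6 inches = 15.24 cm; × 3 = 45.72 → 46 rows.

Cast on 40 stitches; work 46 rows.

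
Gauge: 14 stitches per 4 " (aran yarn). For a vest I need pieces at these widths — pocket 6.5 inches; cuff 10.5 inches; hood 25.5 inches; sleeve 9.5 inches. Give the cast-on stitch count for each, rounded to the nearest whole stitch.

Rate = 14/4 = 3.5 sts per in.
pocket: 6.5 × 3.5 = 22.75 → 23.
cuff: 10.5 × 3.5 = 36.75 → 37.
hood: 25.5 × 3.5 = 89.25 → 89.
sleeve: 9.5 × 3.5 = 33.25 → 33.

pocket 23; cuff 37; hood 89; sleeve 33.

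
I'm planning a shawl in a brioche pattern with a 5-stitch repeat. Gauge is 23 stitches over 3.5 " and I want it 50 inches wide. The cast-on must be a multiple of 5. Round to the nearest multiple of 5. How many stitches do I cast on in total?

Cast on 330 stitches.

23 / 3.5 = 6.571 sts per inch.
50 × 6.571 = 328.57 sts.
Nearest multiple of 5: 330.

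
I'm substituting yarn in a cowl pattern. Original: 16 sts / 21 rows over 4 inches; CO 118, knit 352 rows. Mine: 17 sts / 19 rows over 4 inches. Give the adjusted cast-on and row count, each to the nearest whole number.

Stitches: 118 × 17/16 = 125.38 → 125.
Rows: 352 × 19/21 = 318.48 → 318.

Cast on 125 stitches; work 318 rows.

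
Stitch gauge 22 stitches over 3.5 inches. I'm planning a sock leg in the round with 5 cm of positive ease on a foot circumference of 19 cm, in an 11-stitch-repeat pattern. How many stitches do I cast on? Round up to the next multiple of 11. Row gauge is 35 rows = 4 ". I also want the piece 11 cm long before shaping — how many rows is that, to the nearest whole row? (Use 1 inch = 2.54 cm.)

Finished = 19 + 5 = 24 cm.
24 cm × 1/2.54 = 9.45 inches.
22/3.5 = 6.286 sts per in; 9.45 × 6.286 = 59.39 sts.
Next multiple of 11 → 66.
11 cm = 4.33 inches; × 8.75 = 37.89 → 38 rows.

Cast on 66 stitches; work 38 rows.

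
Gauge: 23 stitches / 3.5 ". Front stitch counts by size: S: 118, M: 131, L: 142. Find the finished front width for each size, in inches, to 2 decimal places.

23/3.5 = 6.571 sts per in.
S: 118 / 6.571 = 17.957 → 17.96 in.
M: 131 / 6.571 = 19.935 → 19.93 in.
L: 142 / 6.571 = 21.609 → 21.61 in.

S 17.96 inches; M 19.93 inches; L 21.61 inches.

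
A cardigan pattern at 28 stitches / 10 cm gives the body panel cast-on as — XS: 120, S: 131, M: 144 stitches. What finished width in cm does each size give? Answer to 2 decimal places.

28/10 = 2.8 sts per cm.
XS: 120 / 2.8 = 42.857 → 42.86 cm.
S: 131 / 2.8 = 46.786 → 46.79 cm.
M: 144 / 2.8 = 51.429 → 51.43 cm.

XS 42.86 cm; S 46.79 cm; M 51.43 cm.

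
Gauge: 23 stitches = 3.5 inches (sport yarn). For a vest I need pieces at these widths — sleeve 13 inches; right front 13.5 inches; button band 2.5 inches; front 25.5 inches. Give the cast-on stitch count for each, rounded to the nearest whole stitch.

Rate = 23/3.5 = 6.571 sts per in.
sleeve: 13 × 6.571 = 85.43 → 85.
right front: 13.5 × 6.571 = 88.71 → 89.
button band: 2.5 × 6.571 = 16.43 → 16.
front: 25.5 × 6.571 = 167.57 → 168.

sleeve 85; right front 89; button band 16; front 168.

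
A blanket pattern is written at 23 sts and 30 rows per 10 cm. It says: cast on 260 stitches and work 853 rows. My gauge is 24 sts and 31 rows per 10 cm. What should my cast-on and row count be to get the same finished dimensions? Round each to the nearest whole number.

Cast on 271 stitches; work 881 rows.

Stitches: 260 × 24/23 = 271.30 → 271.
Rows: 853 × 31/30 = 881.43 → 881.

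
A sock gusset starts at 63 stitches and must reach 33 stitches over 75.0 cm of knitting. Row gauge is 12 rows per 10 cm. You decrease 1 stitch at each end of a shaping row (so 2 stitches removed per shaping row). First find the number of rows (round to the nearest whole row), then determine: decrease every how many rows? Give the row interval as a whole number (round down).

Rows = 75.0 × 1.2 = 90.0 → 90 rows.
Stitches to remove: 30 → 15 shaping rows (at 2 st each).
90 / 15 = 6.00 → every 6 rows.

Decrease every 6th row.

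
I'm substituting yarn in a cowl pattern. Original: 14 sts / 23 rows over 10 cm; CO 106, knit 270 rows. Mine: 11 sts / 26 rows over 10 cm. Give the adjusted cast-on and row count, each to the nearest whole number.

Cast on 83 stitches; work 305 rows.

Stitches: 106 × 11/14 = 83.29 → 83.
Rows: 270 × 26/23 = 305.22 → 305.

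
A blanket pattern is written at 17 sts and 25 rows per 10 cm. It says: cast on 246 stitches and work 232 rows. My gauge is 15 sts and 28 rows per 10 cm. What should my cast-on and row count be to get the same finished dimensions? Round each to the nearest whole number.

Cast on 217 stitches; work 260 rows.

Stitches: 246 × 15/17 = 217.06 → 217.
Rows: 232 × 28/25 = 259.84 → 260.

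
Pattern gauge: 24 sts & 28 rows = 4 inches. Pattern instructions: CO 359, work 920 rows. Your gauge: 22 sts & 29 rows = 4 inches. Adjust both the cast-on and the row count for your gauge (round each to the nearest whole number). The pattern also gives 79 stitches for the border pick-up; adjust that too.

Stitches: 359 × 22/24 = 329.08 → 329.
Rows: 920 × 29/28 = 952.86 → 953.
border pick-up: 79 × 22/24 = 72.42 → 72.

Cast on 329 stitches; work 953 rows; border pick-up 72 stitches.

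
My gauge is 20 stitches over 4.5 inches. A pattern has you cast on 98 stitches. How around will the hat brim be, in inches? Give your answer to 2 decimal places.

20 stitches / 4.5 inch = 4.444 stitches per inch.
98 / 4.444 = 22.050 inches.

22.05 inches.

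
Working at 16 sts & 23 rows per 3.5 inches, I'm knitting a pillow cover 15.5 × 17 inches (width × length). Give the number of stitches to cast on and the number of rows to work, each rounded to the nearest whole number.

Cast on 71 stitches and work 112 rows.

Stitch gauge = 16/3.5 = 4.571 sts/in; 15.5 × 4.571 = 70.86 → 71 sts.
Row gauge = 23/3.5 = 6.571 rows/in; 17 × 6.571 = 111.71 → 112 rows.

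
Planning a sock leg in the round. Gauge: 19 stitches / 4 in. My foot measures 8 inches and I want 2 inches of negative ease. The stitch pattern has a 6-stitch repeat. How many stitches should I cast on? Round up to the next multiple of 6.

Finished = 8 − 2 = 6 inches.
19 / 4 = 4.75 sts/in.
6 × 4.75 = 28.50 sts.
Next multiple of 6: 30.

30 stitches.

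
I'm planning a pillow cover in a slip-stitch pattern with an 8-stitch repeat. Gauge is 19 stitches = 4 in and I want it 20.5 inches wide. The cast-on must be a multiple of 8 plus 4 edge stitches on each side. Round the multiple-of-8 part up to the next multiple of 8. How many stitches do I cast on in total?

104 stitches.

19 / 4 = 4.75 sts per inch.
20.5 × 4.75 = 97.38 sts.
Less 8 edge sts → 89.38 for the repeat.
Next multiple of 8: 96.
Add back 8 edge sts → 104.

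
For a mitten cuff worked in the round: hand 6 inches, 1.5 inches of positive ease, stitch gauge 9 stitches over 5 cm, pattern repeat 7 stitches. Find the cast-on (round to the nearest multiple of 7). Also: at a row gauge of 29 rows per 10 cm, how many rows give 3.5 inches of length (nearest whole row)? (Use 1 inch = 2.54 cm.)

Finished = 6 + 1.5 = 7.5 inches.
7.5 inches × 2.54 = 19.05 cm.
9/5 = 1.8 sts per cm; 19.05 × 1.8 = 34.29 sts.
Nearest multiple of 7 → 35.
3.5 inches = 8.89 cm; × 2.9 = 25.78 → 26 rows.

Cast on 35 stitches; work 26 rows.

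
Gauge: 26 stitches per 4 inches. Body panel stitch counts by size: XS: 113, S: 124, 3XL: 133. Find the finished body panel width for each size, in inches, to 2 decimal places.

XS 17.38 inches; S 19.08 inches; 3XL 20.46 inches.

26/4 = 6.5 sts per in.
XS: 113 / 6.5 = 17.385 → 17.38 in.
S: 124 / 6.5 = 19.077 → 19.08 in.
3XL: 133 / 6.5 = 20.462 → 20.46 in.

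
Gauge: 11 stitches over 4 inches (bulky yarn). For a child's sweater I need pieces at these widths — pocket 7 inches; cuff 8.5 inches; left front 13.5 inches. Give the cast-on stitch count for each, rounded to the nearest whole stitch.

Rate = 11/4 = 2.75 sts per in.
pocket: 7 × 2.75 = 19.25 → 19.
cuff: 8.5 × 2.75 = 23.38 → 23.
left front: 13.5 × 2.75 = 37.12 → 37.

pocket 19; cuff 23; left front 37.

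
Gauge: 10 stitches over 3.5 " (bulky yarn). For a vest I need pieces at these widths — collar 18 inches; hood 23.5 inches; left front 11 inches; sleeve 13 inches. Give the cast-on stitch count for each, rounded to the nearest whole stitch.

collar 51; hood 67; left front 31; sleeve 37.

Rate = 10/3.5 = 2.857 sts per in.
collar: 18 × 2.857 = 51.43 → 51.
hood: 23.5 × 2.857 = 67.14 → 67.
left front: 11 × 2.857 = 31.43 → 31.
sleeve: 13 × 2.857 = 37.14 → 37.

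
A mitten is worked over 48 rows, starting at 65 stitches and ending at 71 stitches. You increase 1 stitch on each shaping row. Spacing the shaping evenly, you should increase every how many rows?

Stitches to add: |71 − 65| = 6.
Shaping rows needed: 6 / 1 = 6.
48 rows / 6 = every 8 rows.

Increase every 8th row.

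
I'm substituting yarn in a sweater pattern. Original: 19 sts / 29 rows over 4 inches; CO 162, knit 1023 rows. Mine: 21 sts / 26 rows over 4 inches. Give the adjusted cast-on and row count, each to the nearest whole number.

Cast on 179 stitches; work 917 rows.

Stitches: 162 × 21/19 = 179.05 → 179.
Rows: 1023 × 26/29 = 917.17 → 917.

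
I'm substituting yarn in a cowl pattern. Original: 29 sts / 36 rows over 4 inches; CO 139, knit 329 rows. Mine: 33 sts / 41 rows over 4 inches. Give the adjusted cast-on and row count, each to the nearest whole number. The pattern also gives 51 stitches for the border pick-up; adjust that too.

Cast on 158 stitches; work 375 rows; border pick-up 58 stitches.

Stitches: 139 × 33/29 = 158.17 → 158.
Rows: 329 × 41/36 = 374.69 → 375.
border pick-up: 51 × 33/29 = 58.03 → 58.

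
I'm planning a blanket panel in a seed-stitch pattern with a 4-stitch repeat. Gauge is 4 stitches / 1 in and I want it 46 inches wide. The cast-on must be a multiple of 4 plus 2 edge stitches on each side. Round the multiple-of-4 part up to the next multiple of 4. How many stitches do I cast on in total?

4 / 1 = 4 sts per inch.
46 × 4 = 184.00 sts.
Less 4 edge sts → 180.00 for the repeat.
Next multiple of 4: 180.
Add back 4 edge sts → 184.

CO 184 sts.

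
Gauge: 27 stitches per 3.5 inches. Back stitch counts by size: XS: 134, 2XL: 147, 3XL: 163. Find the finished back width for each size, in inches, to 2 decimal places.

27/3.5 = 7.714 sts per in.
XS: 134 / 7.714 = 17.370 → 17.37 in.
2XL: 147 / 7.714 = 19.056 → 19.06 in.
3XL: 163 / 7.714 = 21.130 → 21.13 in.

XS 17.37 inches; 2XL 19.06 inches; 3XL 21.13 inches.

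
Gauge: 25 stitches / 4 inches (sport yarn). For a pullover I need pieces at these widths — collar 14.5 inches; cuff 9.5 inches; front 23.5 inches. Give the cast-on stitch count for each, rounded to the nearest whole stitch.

Rate = 25/4 = 6.25 sts per in.
collar: 14.5 × 6.25 = 90.62 → 91.
cuff: 9.5 × 6.25 = 59.38 → 59.
front: 23.5 × 6.25 = 146.88 → 147.

collar 91; cuff 59; front 147.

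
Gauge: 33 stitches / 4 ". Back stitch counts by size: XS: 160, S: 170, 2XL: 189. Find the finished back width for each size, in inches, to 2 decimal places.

XS 19.39 inches; S 20.61 inches; 2XL 22.91 inches.

33/4 = 8.25 sts per in.
XS: 160 / 8.25 = 19.394 → 19.39 in.
S: 170 / 8.25 = 20.606 → 20.61 in.
2XL: 189 / 8.25 = 22.909 → 22.91 in.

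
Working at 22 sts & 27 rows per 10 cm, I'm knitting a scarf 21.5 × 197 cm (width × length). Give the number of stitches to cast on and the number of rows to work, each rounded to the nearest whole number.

Cast on 47 stitches and work 532 rows.

Stitch gauge = 22/10 = 2.2 sts/cm; 21.5 × 2.2 = 47.30 → 47 sts.
Row gauge = 27/10 = 2.7 rows/cm; 197 × 2.7 = 531.90 → 532 rows.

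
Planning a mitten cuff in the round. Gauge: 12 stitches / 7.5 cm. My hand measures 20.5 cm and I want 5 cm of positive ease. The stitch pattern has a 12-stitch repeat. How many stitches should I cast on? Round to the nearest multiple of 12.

Finished = 20.5 + 5 = 25.5 cm.
12 / 7.5 = 1.6 sts/cm.
25.5 × 1.6 = 40.80 sts.
Nearest multiple of 12: 36.

Cast on 36 stitches.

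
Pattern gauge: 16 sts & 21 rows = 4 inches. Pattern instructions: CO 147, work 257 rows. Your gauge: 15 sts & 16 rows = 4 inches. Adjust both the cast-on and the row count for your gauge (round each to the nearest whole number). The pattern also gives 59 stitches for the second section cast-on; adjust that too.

Stitches: 147 × 15/16 = 137.81 → 138.
Rows: 257 × 16/21 = 195.81 → 196.
second section cast-on: 59 × 15/16 = 55.31 → 55.

Cast on 138 stitches; work 196 rows; second section cast-on 55 stitches.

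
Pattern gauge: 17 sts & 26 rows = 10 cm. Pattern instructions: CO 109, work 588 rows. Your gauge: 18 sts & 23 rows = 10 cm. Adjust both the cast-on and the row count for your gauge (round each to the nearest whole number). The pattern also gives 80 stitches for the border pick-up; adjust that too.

Stitches: 109 × 18/17 = 115.41 → 115.
Rows: 588 × 23/26 = 520.15 → 520.
border pick-up: 80 × 18/17 = 84.71 → 85.

Cast on 115 stitches; work 520 rows; border pick-up 85 stitches.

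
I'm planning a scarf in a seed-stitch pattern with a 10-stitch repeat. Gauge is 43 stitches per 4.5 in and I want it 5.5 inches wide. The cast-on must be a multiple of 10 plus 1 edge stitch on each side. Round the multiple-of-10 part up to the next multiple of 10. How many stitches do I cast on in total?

Cast on 62 stitches.

43 / 4.5 = 9.556 sts per inch.
5.5 × 9.556 = 52.56 sts.
Less 2 edge sts → 50.56 for the repeat.
Next multiple of 10: 60.
Add back 2 edge sts → 62.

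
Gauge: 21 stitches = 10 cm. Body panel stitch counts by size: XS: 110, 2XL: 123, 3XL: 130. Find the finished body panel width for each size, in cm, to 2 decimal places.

21/10 = 2.1 sts per cm.
XS: 110 / 2.1 = 52.381 → 52.38 cm.
2XL: 123 / 2.1 = 58.571 → 58.57 cm.
3XL: 130 / 2.1 = 61.905 → 61.90 cm.

XS 52.38 cm; 2XL 58.57 cm; 3XL 61.90 cm.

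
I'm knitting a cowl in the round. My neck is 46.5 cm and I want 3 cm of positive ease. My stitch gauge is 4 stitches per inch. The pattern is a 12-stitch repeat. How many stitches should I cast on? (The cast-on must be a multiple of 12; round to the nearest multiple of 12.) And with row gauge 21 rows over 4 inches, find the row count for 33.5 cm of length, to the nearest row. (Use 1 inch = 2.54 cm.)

Cast on 72 stitches; work 69 rows.

Finished = 46.5 + 3 = 49.5 cm.
49.5 cm × 1/2.54 = 19.49 inches.
4/1 = 4 sts per in; 19.49 × 4 = 77.95 sts.
Nearest multiple of 12 → 72.
33.5 cm = 13.19 inches; × 5.25 = 69.24 → 69 rows.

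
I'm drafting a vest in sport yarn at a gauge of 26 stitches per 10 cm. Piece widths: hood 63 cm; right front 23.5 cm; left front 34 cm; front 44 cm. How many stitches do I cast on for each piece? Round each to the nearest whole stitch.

Rate = 26/10 = 2.6 sts per cm.
hood: 63 × 2.6 = 163.80 → 164.
right front: 23.5 × 2.6 = 61.10 → 61.
left front: 34 × 2.6 = 88.40 → 88.
front: 44 × 2.6 = 114.40 → 114.

hood 164; right front 61; left front 88; front 114.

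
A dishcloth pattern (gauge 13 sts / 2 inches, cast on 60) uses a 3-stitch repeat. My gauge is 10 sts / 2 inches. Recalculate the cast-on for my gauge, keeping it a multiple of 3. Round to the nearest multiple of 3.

45 stitches.

60 × 10 / 13 = 46.15.
Nearest multiple of 3: 45.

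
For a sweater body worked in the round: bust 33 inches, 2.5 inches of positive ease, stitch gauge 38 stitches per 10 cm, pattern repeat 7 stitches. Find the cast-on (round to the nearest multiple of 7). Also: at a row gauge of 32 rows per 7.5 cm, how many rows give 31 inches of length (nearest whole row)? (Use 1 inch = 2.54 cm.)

Cast on 343 stitches; work 336 rows.

Finished = 33 + 2.5 = 35.5 inches.
35.5 inches × 2.54 = 90.17 cm.
38/10 = 3.8 sts per cm; 90.17 × 3.8 = 342.65 sts.
Nearest multiple of 7 → 343.
31 inches = 78.74 cm; × 4.267 = 335.96 → 336 rows.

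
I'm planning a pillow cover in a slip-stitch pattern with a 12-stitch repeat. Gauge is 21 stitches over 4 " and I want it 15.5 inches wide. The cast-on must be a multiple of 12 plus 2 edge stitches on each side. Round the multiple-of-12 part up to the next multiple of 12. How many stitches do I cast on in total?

Cast on 88 stitches.

21 / 4 = 5.25 sts per inch.
15.5 × 5.25 = 81.38 sts.
Less 4 edge sts → 77.38 for the repeat.
Next multiple of 12: 84.
Add back 4 edge sts → 88.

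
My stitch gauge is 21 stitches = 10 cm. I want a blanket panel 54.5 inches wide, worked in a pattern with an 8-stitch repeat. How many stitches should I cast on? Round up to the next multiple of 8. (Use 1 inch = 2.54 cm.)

CO 296 sts.

54.5 in = 54.5 × 2.54 = 138.43 cm.
21 / 10 = 2.1 sts/cm.
138.43 × 2.1 = 290.70 sts.
→ 296.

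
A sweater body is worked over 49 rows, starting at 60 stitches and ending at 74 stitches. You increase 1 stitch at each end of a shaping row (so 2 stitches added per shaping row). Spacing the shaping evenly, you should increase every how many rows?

Increase every 7th row.

Stitches to add: |74 − 60| = 14.
Shaping rows needed: 14 / 2 = 7.
49 rows / 7 = every 7 rows.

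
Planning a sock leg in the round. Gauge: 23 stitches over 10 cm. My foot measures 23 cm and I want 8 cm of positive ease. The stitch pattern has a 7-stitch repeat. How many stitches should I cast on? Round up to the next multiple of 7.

Finished = 23 + 8 = 31 cm.
23 / 10 = 2.3 sts/cm.
31 × 2.3 = 71.30 sts.
Next multiple of 7: 77.

CO 77 sts.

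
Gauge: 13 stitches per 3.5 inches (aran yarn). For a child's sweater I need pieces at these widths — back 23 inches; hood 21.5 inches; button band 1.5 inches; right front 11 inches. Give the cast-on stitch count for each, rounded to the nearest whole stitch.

back 85; hood 80; button band 6; right front 41.

Rate = 13/3.5 = 3.714 sts per in.
back: 23 × 3.714 = 85.43 → 85.
hood: 21.5 × 3.714 = 79.86 → 80.
button band: 1.5 × 3.714 = 5.57 → 6.
right front: 11 × 3.714 = 40.86 → 41.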